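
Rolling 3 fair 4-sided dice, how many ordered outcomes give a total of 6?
Coefficient of x^6 in (x + x² + ... + x^4)^3. By inclusion-exclusion on dice exceeding 4: Σ_j (-1)^j C(3,j)·C(6-1-4j, 2) = C(3,0)·C(5,2) = 1·10 = 10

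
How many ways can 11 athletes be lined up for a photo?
11! = 39916800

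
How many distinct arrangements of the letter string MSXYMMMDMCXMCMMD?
16! / (2! × 8! × 2! × 1! × 2! × 1!) = 64864800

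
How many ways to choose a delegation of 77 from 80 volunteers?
C(80,77) = 80!/(77!×3!) = 82160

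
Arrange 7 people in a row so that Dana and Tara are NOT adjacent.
Total - adjacent = 7! - (7-1)!×2 = 5040 - 1440 = 3600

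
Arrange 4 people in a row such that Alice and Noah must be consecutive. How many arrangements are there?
Treat the 2 as one block: (4-2+1)! × 2! = 6 × 2 = 12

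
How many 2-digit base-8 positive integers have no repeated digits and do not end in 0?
Last digit: 7 nonzero choices. First digit: 6 (nonzero, ≠last). Middle 0: P(6,0) = 1. Total = 42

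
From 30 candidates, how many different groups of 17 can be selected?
C(30,17) = 30!/(17!×13!) = 119759850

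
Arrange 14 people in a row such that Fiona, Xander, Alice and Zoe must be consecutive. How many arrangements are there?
Treat the 4 as one block: (14-4+1)! × 4! = 39916800 × 24 = 958003200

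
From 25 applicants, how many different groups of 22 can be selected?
C(25,22) = 25!/(22!×3!) = 2300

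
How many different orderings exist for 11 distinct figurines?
11! = 39916800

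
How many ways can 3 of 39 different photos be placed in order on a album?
P(39,3) = 39!/(39-3)! = 54834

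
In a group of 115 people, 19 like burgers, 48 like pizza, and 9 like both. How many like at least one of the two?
|A∪B| = |A| + |B| - |A∩B| = 19 + 48 - 9 = 58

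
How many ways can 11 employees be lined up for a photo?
11! = 39916800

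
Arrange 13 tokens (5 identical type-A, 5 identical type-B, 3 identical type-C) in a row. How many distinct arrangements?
13! / (5! × 5! × 3!) = 72072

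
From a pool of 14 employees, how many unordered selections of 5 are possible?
C(14,5) = 14!/(5!×9!) = 2002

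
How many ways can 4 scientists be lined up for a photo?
4! = 24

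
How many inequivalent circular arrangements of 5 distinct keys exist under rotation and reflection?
(5-1)!/2 = 24/2 = 12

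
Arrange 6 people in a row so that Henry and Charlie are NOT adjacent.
Total - adjacent = 6! - (6-1)!×2 = 720 - 240 = 480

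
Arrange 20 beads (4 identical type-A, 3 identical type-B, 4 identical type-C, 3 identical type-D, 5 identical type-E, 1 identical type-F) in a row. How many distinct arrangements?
20! / (4! × 3! × 4! × 3! × 5! × 1!) = 977728752000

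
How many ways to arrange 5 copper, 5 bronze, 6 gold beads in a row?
16! / (5! × 5! × 6!) = 2018016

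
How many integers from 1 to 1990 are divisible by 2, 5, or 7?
⌊1990/2⌋+⌊1990/5⌋+⌊1990/7⌋ - ⌊1990/10⌋-⌊1990/14⌋-⌊1990/35⌋ + ⌊1990/70⌋ = 995+398+284 - 199-142-56 + 28 = 1308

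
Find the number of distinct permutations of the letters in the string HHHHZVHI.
8! / (1! × 1! × 1! × 5!) = 336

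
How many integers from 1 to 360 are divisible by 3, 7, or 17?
⌊360/3⌋+⌊360/7⌋+⌊360/17⌋ - ⌊360/21⌋-⌊360/51⌋-⌊360/119⌋ + ⌊360/357⌋ = 120+51+21 - 17-7-3 + 1 = 166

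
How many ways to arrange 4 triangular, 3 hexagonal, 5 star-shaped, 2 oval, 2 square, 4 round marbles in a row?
20! / (4! × 3! × 5! × 2! × 2! × 4!) = 1466593128000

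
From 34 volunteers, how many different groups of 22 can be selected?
C(34,22) = 34!/(22!×12!) = 548354040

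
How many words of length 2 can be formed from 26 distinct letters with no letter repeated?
P(26,2) = 26!/(26-2)! = 650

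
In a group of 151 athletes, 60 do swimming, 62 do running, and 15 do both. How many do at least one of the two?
|A∪B| = |A| + |B| - |A∩B| = 60 + 62 - 15 = 107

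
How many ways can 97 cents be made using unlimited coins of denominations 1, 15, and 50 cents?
Coefficient of x^97 in 1/(1-x^1) · 1/(1-x^15) · 1/(1-x^50). Case on j = number of 50-cent coins (j = 0..1); remainder r = 97 - 50j is made from {1,15} in ⌊r/15⌋+1 ways. r = 97, 47 → 7 + 4 = 11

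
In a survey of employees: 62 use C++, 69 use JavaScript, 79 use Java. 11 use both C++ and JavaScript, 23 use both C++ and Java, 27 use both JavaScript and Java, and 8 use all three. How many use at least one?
|A∪B∪C| = 62+69+79-11-23-27+8 = 157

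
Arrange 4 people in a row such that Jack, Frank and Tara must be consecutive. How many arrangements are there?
Treat the 3 as one block: (4-3+1)! × 3! = 2 × 6 = 12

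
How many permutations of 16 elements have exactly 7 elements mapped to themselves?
Choose the 7 fixed points C(16,7) = 11440, derange the rest: !9 = Σ_{j=0}^{9} (-1)^j·9!/j! = 362880 - 362880 + 181440 - 60480 + 15120 - 3024 + 504 - 72 + 9 - 1 = 133496. Product = 11440 × 133496 = 1527194240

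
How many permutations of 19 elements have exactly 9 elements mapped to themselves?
Choose the 9 fixed points C(19,9) = 92378, derange the rest: !10 = Σ_{j=0}^{10} (-1)^j·10!/j! = 3628800 - 3628800 + 1814400 - 604800 + 151200 - 30240 + 5040 - 720 + 90 - 10 + 1 = 1334961. Product = 92378 × 1334961 = 123321027258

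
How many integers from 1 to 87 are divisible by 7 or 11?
⌊87/7⌋ + ⌊87/11⌋ - ⌊87/77⌋ = 12 + 7 - 1 = 18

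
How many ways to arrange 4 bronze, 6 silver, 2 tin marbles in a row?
12! / (4! × 6! × 2!) = 13860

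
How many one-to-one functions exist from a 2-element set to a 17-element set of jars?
P(17,2) = 17!/(17-2)! = 272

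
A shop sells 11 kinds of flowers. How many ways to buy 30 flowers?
C(30+11-1, 11-1) = C(40, 10) = 847660528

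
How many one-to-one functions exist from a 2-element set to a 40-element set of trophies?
P(40,2) = 40!/(40-2)! = 1560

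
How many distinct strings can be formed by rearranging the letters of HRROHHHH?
8! / (5! × 2! × 1!) = 168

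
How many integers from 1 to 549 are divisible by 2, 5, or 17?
⌊549/2⌋+⌊549/5⌋+⌊549/17⌋ - ⌊549/10⌋-⌊549/34⌋-⌊549/85⌋ + ⌊549/170⌋ = 274+109+32 - 54-16-6 + 3 = 342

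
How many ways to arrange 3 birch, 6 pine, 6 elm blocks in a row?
15! / (3! × 6! × 6!) = 420420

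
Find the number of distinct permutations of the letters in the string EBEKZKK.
7! / (2! × 3! × 1! × 1!) = 420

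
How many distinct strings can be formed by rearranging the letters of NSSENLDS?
8! / (1! × 1! × 3! × 2! × 1!) = 3360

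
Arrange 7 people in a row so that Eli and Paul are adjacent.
Treat as block: (7-1)! × 2! = 720 × 2 = 1440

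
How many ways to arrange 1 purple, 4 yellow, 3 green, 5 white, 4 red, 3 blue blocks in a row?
20! / (1! × 4! × 3! × 5! × 4! × 3!) = 977728752000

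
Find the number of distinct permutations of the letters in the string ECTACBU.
7! / (1! × 1! × 1! × 1! × 1! × 2!) = 2520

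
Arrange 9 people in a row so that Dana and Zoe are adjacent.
Treat as block: (9-1)! × 2! = 40320 × 2 = 80640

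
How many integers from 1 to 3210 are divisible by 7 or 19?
⌊3210/7⌋ + ⌊3210/19⌋ - ⌊3210/133⌋ = 458 + 168 - 24 = 602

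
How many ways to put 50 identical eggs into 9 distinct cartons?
C(50+9-1, 9-1) = C(58, 8) = 1916797311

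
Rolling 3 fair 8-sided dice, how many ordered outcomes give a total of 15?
Coefficient of x^15 in (x + x² + ... + x^8)^3. By inclusion-exclusion on dice exceeding 8: Σ_j (-1)^j C(3,j)·C(15-1-8j, 2) = C(3,0)·C(14,2) - C(3,1)·C(6,2) = 1·91 - 3·15 = 46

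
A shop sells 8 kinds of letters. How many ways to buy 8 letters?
C(8+8-1, 8-1) = C(15, 7) = 6435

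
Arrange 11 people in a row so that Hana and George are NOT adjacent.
Total - adjacent = 11! - (11-1)!×2 = 39916800 - 7257600 = 32659200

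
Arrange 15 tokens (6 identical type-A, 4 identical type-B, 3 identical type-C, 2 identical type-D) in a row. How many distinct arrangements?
15! / (6! × 4! × 3! × 2!) = 6306300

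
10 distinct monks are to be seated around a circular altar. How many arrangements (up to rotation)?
Circular: fix one position, arrange the rest. (10-1)! = 362880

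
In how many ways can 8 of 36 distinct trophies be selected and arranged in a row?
P(36,8) = 36!/(36-8)! = 1220096908800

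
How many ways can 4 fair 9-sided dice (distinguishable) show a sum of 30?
Coefficient of x^30 in (x + x² + ... + x^9)^4. By inclusion-exclusion on dice exceeding 9: Σ_j (-1)^j C(4,j)·C(30-1-9j, 3) = C(4,0)·C(29,3) - C(4,1)·C(20,3) + C(4,2)·C(11,3) = 1·3654 - 4·1140 + 6·165 = 84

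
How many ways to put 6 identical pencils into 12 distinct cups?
C(6+12-1, 12-1) = C(17, 11) = 12376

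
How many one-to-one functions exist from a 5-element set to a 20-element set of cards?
P(20,5) = 20!/(20-5)! = 1860480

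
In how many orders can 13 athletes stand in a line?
13! = 6227020800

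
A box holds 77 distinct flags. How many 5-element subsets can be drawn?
C(77,5) = 77!/(5!×72!) = 19757815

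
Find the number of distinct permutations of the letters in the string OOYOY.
5! / (2! × 3!) = 10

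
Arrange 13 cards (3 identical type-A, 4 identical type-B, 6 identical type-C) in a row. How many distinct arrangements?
13! / (3! × 4! × 6!) = 60060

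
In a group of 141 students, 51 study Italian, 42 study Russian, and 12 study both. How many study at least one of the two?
|A∪B| = |A| + |B| - |A∩B| = 51 + 42 - 12 = 81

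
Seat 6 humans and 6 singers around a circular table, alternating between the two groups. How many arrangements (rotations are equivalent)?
Fix one of the humans: (6-1)! ways for the remaining humans, × 6! ways for the singers = 120 × 720 = 86400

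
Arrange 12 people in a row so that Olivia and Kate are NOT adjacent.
Total - adjacent = 12! - (12-1)!×2 = 479001600 - 79833600 = 399168000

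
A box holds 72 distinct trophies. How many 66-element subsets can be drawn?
C(72,66) = 72!/(66!×6!) = 156238908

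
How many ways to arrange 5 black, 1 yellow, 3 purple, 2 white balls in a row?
11! / (5! × 1! × 3! × 2!) = 27720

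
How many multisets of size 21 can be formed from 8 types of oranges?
C(21+8-1, 8-1) = C(28, 7) = 1184040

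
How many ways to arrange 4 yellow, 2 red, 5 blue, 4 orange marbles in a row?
15! / (4! × 2! × 5! × 4!) = 9459450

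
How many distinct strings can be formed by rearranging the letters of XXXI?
4! / (1! × 3!) = 4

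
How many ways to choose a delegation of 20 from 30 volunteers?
C(30,20) = 30!/(20!×10!) = 30045015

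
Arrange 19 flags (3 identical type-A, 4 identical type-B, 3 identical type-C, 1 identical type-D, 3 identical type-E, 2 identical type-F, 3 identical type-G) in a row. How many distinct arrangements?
19! / (3! × 4! × 3! × 1! × 3! × 2! × 3!) = 1955457504000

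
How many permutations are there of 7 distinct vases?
7! = 5040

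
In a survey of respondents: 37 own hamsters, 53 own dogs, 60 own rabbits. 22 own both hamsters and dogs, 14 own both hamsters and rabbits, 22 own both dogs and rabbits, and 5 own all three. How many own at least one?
|A∪B∪C| = 37+53+60-22-14-22+5 = 97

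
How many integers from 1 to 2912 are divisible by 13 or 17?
⌊2912/13⌋ + ⌊2912/17⌋ - ⌊2912/221⌋ = 224 + 171 - 13 = 382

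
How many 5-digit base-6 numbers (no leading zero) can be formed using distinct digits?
First digit: 5 choices (nonzero). Then descending: 5 × 5 × 4 × 3 × 2 = 600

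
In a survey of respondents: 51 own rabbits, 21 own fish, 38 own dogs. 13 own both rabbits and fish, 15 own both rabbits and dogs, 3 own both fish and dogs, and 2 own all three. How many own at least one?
|A∪B∪C| = 51+21+38-13-15-3+2 = 81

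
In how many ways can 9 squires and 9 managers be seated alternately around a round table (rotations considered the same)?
Fix one of the squires: (9-1)! ways for the remaining squires, × 9! ways for the managers = 40320 × 362880 = 14631321600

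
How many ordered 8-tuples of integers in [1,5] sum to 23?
Coefficient of x^23 in (x + x² + ... + x^5)^8. By inclusion-exclusion on dice exceeding 5: Σ_j (-1)^j C(8,j)·C(23-1-5j, 7) = C(8,0)·C(22,7) - C(8,1)·C(17,7) + C(8,2)·C(12,7) - C(8,3)·C(7,7) = 1·170544 - 8·19448 + 28·792 - 56·1 = 37080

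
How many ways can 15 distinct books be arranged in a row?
15! = 1307674368000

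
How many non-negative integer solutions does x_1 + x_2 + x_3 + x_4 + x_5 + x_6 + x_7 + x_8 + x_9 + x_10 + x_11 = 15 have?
C(15+11-1, 11-1) = C(25, 10) = 3268760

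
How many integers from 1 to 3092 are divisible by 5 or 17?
⌊3092/5⌋ + ⌊3092/17⌋ - ⌊3092/85⌋ = 618 + 181 - 36 = 763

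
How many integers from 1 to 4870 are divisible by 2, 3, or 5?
⌊4870/2⌋+⌊4870/3⌋+⌊4870/5⌋ - ⌊4870/6⌋-⌊4870/10⌋-⌊4870/15⌋ + ⌊4870/30⌋ = 2435+1623+974 - 811-487-324 + 162 = 3572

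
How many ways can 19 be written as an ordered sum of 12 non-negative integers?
C(19+12-1, 12-1) = C(30, 11) = 54627300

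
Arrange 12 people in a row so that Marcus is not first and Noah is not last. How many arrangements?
By inclusion-exclusion: 12! - 2×(12-1)! + (12-2)! = 479001600 - 79833600 + 3628800 = 402796800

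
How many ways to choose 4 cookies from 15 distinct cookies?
C(15,4) = 15!/(4!×11!) = 1365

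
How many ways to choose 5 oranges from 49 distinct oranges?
C(49,5) = 49!/(5!×44!) = 1906884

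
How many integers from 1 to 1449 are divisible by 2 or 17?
⌊1449/2⌋ + ⌊1449/17⌋ - ⌊1449/34⌋ = 724 + 85 - 42 = 767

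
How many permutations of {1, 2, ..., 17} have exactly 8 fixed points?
Choose the 8 fixed points C(17,8) = 24310, derange the rest: !9 = Σ_{j=0}^{9} (-1)^j·9!/j! = 362880 - 362880 + 181440 - 60480 + 15120 - 3024 + 504 - 72 + 9 - 1 = 133496. Product = 24310 × 133496 = 3245287760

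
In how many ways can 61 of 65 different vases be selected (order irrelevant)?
C(65,61) = 65!/(61!×4!) = 677040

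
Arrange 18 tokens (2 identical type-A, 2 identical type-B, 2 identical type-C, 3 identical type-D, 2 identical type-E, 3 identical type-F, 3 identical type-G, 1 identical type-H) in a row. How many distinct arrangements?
18! / (2! × 2! × 2! × 3! × 2! × 3! × 3! × 1!) = 1852538688000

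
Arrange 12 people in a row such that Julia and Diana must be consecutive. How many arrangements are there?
Treat the 2 as one block: (12-2+1)! × 2! = 39916800 × 2 = 79833600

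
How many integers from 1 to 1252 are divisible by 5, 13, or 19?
⌊1252/5⌋+⌊1252/13⌋+⌊1252/19⌋ - ⌊1252/65⌋-⌊1252/95⌋-⌊1252/247⌋ + ⌊1252/1235⌋ = 250+96+65 - 19-13-5 + 1 = 375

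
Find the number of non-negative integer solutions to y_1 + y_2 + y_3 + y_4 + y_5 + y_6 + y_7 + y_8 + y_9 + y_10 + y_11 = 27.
C(27+11-1, 11-1) = C(37, 10) = 348330136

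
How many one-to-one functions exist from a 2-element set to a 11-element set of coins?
P(11,2) = 11!/(11-2)! = 110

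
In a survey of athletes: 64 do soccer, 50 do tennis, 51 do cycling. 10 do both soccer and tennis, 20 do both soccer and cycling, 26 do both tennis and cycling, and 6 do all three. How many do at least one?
|A∪B∪C| = 64+50+51-10-20-26+6 = 115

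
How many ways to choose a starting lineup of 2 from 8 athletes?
C(8,2) = 8!/(2!×6!) = 28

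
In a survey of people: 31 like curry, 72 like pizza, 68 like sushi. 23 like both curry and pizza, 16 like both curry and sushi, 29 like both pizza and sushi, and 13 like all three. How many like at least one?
|A∪B∪C| = 31+72+68-23-16-29+13 = 116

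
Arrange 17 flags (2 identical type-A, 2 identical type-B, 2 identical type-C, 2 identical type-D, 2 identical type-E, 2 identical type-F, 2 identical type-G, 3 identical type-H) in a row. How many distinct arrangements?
17! / (2! × 2! × 2! × 2! × 2! × 2! × 2! × 3!) = 463134672000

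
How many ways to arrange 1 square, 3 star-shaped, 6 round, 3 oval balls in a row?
13! / (1! × 3! × 6! × 3!) = 240240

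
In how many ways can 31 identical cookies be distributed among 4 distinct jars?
C(31+4-1, 4-1) = C(34, 3) = 5984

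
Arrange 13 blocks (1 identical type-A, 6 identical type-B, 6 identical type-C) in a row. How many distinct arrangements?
13! / (1! × 6! × 6!) = 12012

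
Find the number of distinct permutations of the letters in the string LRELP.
5! / (1! × 1! × 2! × 1!) = 60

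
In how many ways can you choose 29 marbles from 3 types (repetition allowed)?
C(29+3-1, 3-1) = C(31, 2) = 465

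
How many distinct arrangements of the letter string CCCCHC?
6! / (1! × 5!) = 6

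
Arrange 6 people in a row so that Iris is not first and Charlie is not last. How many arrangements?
By inclusion-exclusion: 6! - 2×(6-1)! + (6-2)! = 720 - 240 + 24 = 504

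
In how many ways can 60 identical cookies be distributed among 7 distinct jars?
C(60+7-1, 7-1) = C(66, 6) = 90858768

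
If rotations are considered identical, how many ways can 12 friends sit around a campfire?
Circular: fix one position, arrange the rest. (12-1)! = 39916800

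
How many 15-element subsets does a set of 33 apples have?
C(33,15) = 33!/(15!×18!) = 1037158320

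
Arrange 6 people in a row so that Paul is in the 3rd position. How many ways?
Fix one position: (6-1)! = 120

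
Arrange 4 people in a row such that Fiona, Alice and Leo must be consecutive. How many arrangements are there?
Treat the 3 as one block: (4-3+1)! × 3! = 2 × 6 = 12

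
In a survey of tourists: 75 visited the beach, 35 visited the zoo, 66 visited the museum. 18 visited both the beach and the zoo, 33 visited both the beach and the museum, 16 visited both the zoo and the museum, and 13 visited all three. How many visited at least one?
|A∪B∪C| = 75+35+66-18-33-16+13 = 122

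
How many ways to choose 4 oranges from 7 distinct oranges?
C(7,4) = 7!/(4!×3!) = 35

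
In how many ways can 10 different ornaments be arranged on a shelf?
10! = 3628800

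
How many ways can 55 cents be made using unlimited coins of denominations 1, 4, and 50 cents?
Coefficient of x^55 in 1/(1-x^1) · 1/(1-x^4) · 1/(1-x^50). Case on j = number of 50-cent coins (j = 0..1); remainder r = 55 - 50j is made from {1,4} in ⌊r/4⌋+1 ways. r = 55, 5 → 14 + 2 = 16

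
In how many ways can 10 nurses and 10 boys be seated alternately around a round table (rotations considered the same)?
Fix one of the nurses: (10-1)! ways for the remaining nurses, × 10! ways for the boys = 362880 × 3628800 = 1316818944000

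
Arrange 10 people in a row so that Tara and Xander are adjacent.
Treat as block: (10-1)! × 2! = 362880 × 2 = 725760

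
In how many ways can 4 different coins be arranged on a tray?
4! = 24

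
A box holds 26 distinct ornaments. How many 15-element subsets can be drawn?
C(26,15) = 26!/(15!×11!) = 7726160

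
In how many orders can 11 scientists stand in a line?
11! = 39916800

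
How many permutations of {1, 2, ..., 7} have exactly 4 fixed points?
Choose the 4 fixed points C(7,4) = 35, derange the rest: !3 = Σ_{j=0}^{3} (-1)^j·3!/j! = 6 - 6 + 3 - 1 = 2. Product = 35 × 2 = 70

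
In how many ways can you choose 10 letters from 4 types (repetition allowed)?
C(10+4-1, 4-1) = C(13, 3) = 286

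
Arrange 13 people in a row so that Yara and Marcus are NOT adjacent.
Total - adjacent = 13! - (13-1)!×2 = 6227020800 - 958003200 = 5269017600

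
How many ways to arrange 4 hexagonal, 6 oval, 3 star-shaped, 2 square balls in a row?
15! / (4! × 6! × 3! × 2!) = 6306300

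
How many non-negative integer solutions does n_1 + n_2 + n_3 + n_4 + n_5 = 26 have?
C(26+5-1, 5-1) = C(30, 4) = 27405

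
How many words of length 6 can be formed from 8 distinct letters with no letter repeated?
P(8,6) = 8!/(8-6)! = 20160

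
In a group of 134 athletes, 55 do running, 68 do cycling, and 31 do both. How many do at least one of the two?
|A∪B| = |A| + |B| - |A∩B| = 55 + 68 - 31 = 92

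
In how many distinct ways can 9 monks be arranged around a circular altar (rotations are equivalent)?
Circular: fix one position, arrange the rest. (9-1)! = 40320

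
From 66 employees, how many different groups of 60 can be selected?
C(66,60) = 66!/(60!×6!) = 90858768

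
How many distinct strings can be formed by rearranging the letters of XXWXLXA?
7! / (1! × 4! × 1! × 1!) = 210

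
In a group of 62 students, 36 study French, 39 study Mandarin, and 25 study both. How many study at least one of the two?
|A∪B| = |A| + |B| - |A∩B| = 36 + 39 - 25 = 50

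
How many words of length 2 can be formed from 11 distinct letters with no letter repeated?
P(11,2) = 11!/(11-2)! = 110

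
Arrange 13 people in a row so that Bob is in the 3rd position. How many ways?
Fix one position: (13-1)! = 479001600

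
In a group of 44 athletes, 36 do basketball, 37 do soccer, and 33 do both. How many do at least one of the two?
|A∪B| = |A| + |B| - |A∩B| = 36 + 37 - 33 = 40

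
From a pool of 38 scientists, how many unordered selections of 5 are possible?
C(38,5) = 38!/(5!×33!) = 501942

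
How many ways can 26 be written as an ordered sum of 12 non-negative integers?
C(26+12-1, 12-1) = C(37, 11) = 854992152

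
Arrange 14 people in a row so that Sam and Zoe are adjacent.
Treat as block: (14-1)! × 2! = 6227020800 × 2 = 12454041600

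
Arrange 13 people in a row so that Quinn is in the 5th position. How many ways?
Fix one position: (13-1)! = 479001600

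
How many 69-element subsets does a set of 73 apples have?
C(73,69) = 73!/(69!×4!) = 1088430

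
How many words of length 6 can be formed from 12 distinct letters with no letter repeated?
P(12,6) = 12!/(12-6)! = 665280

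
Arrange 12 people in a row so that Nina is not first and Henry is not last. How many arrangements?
By inclusion-exclusion: 12! - 2×(12-1)! + (12-2)! = 479001600 - 79833600 + 3628800 = 402796800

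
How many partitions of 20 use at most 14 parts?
By conjugation, equals partitions of 20 into parts ≤ 14. Let r_j(i) = number of partitions of i into parts ≤ j, for i = 0..20. r_1(i) = 1 for all i; r_j(i) = r_{j-1}(i) + r_j(i-j). Rows j = 2..14: ≤2: 1 1 2 2 3 3 4 4 5 5 6 6 7 7 8 8 9 9 10 10 11; ≤3: 1 1 2 3 4 5 7 8 10 12 14 16 19 21 24 27 30 33 37 40 44; ≤4: 1 1 2 3 5 6 9 11 15 18 23 27 34 39 47 54 64 72 84 94 108; ≤5: 1 1 2 3 5 7 10 13 18 23 30 37 47 57 70 84 101 119 141 164 192; ≤6: 1 1 2 3 5 7 11 14 20 26 35 44 58 71 90 110 136 163 199 235 282; ≤7: 1 1 2 3 5 7 11 15 21 28 38 49 65 82 105 131 164 201 248 300 364; ≤8: 1 1 2 3 5 7 11 15 22 29 40 52 70 89 116 146 186 230 288 352 434; ≤9: 1 1 2 3 5 7 11 15 22 30 41 54 73 94 123 157 201 252 318 393 488; ≤10: 1 1 2 3 5 7 11 15 22 30 42 55 75 97 128 164 212 267 340 423 530; ≤11: 1 1 2 3 5 7 11 15 22 30 42 56 76 99 131 169 219 278 355 445 560; ≤12: 1 1 2 3 5 7 11 15 22 30 42 56 77 100 133 172 224 285 366 460 582; ≤13: 1 1 2 3 5 7 11 15 22 30 42 56 77 101 134 174 227 290 373 471 597; ≤14: 1 1 2 3 5 7 11 15 22 30 42 56 77 101 135 175 229 293 378 478 608. r_14(20) = 608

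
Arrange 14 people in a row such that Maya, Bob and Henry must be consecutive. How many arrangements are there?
Treat the 3 as one block: (14-3+1)! × 3! = 479001600 × 6 = 2874009600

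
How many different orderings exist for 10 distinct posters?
10! = 3628800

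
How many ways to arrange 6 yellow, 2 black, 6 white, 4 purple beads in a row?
18! / (6! × 2! × 6! × 4!) = 257297040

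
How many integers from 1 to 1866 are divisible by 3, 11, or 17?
⌊1866/3⌋+⌊1866/11⌋+⌊1866/17⌋ - ⌊1866/33⌋-⌊1866/51⌋-⌊1866/187⌋ + ⌊1866/561⌋ = 622+169+109 - 56-36-9 + 3 = 802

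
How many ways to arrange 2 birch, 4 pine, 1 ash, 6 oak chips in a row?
13! / (2! × 4! × 1! × 6!) = 180180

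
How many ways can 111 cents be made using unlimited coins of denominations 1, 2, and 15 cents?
Coefficient of x^111 in 1/(1-x^1) · 1/(1-x^2) · 1/(1-x^15). Case on j = number of 15-cent coins (j = 0..7); remainder r = 111 - 15j is made from {1,2} in ⌊r/2⌋+1 ways. r = 111, 96, 81, 66, 51, 36, 21, 6 → 56 + 49 + 41 + 34 + 26 + 19 + 11 + 4 = 240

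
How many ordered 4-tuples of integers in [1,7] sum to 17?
Coefficient of x^17 in (x + x² + ... + x^7)^4. By inclusion-exclusion on dice exceeding 7: Σ_j (-1)^j C(4,j)·C(17-1-7j, 3) = C(4,0)·C(16,3) - C(4,1)·C(9,3) = 1·560 - 4·84 = 224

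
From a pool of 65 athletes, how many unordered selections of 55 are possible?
C(65,55) = 65!/(55!×10!) = 179013799328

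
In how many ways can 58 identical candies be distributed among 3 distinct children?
C(58+3-1, 3-1) = C(60, 2) = 1770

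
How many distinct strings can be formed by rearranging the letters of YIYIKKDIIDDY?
12! / (4! × 3! × 2! × 3!) = 277200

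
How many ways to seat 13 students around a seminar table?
Circular: fix one position, arrange the rest. (13-1)! = 479001600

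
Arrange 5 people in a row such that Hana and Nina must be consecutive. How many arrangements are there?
Treat the 2 as one block: (5-2+1)! × 2! = 24 × 2 = 48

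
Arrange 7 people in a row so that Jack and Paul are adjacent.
Treat as block: (7-1)! × 2! = 720 × 2 = 1440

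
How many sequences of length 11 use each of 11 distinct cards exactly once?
11! = 39916800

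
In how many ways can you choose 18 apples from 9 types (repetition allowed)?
C(18+9-1, 9-1) = C(26, 8) = 1562275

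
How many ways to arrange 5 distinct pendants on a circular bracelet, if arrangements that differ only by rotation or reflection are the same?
(5-1)!/2 = 24/2 = 12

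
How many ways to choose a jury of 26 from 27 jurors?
C(27,26) = 27!/(26!×1!) = 27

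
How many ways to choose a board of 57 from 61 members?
C(61,57) = 61!/(57!×4!) = 521855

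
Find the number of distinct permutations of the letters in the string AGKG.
4! / (1! × 2! × 1!) = 12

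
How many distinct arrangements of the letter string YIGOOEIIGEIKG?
13! / (2! × 3! × 1! × 1! × 2! × 4!) = 10810800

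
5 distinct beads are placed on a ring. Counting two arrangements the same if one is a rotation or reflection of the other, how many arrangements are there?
(5-1)!/2 = 24/2 = 12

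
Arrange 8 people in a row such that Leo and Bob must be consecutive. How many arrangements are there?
Treat the 2 as one block: (8-2+1)! × 2! = 5040 × 2 = 10080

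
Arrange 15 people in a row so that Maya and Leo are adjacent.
Treat as block: (15-1)! × 2! = 87178291200 × 2 = 174356582400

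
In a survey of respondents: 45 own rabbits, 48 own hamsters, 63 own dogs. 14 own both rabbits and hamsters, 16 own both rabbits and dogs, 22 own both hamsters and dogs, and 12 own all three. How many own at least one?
|A∪B∪C| = 45+48+63-14-16-22+12 = 116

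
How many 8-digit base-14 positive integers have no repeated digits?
First digit: 13 choices (nonzero). Then descending: 13 × 13 × 12 × 11 × 10 × 9 × 8 × 7 = 112432320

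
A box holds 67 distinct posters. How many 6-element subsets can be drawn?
C(67,6) = 67!/(6!×61!) = 99795696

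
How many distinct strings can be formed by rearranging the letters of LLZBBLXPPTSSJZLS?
16! / (2! × 1! × 4! × 2! × 1! × 2! × 3! × 1!) = 18162144000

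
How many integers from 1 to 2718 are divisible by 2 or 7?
⌊2718/2⌋ + ⌊2718/7⌋ - ⌊2718/14⌋ = 1359 + 388 - 194 = 1553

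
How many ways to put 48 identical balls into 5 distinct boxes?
C(48+5-1, 5-1) = C(52, 4) = 270725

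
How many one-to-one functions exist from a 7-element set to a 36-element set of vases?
P(36,7) = 36!/(36-7)! = 42072307200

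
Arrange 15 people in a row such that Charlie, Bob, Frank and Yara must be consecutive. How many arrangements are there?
Treat the 4 as one block: (15-4+1)! × 4! = 479001600 × 24 = 11496038400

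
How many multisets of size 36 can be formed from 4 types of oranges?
C(36+4-1, 4-1) = C(39, 3) = 9139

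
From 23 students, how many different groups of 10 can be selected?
C(23,10) = 23!/(10!×13!) = 1144066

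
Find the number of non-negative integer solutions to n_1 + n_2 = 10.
C(10+2-1, 2-1) = C(11, 1) = 11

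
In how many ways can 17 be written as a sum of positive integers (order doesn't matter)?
Pentagonal recurrence p(n) = p(n-1) + p(n-2) - p(n-5) - p(n-7) + p(n-12) + p(n-15) - ... gives p(0..16) = 1, 1, 2, 3, 5, 7, 11, 15, 22, 30, 42, 56, 77, 101, 135, 176, 231. p(17) = p(16) + p(15) - p(12) - p(10) + p(5) + p(2) = 231 + 176 - 77 - 42 + 7 + 2 = 297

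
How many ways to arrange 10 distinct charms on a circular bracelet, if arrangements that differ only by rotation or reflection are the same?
(10-1)!/2 = 362880/2 = 181440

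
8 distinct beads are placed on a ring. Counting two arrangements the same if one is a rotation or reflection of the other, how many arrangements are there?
(8-1)!/2 = 5040/2 = 2520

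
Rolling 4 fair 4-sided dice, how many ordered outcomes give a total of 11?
Coefficient of x^11 in (x + x² + ... + x^4)^4. By inclusion-exclusion on dice exceeding 4: Σ_j (-1)^j C(4,j)·C(11-1-4j, 3) = C(4,0)·C(10,3) - C(4,1)·C(6,3) = 1·120 - 4·20 = 40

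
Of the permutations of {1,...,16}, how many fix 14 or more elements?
Exactly j fixed points: C(16,j)·!(16-j); sum over j ≥ 14 (derangement numbers via !m = (m-1)·(!(m-1) + !(m-2)): !0..!2 = 1, 0, 1). Σ_{j=14}^{16} C(16,j)·!(16-j) = C(16,14)·!2 + C(16,15)·!1 + C(16,16)·!0 = 120·1 + 16·0 + 1·1 = 121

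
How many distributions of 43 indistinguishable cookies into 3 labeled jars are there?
C(43+3-1, 3-1) = C(45, 2) = 990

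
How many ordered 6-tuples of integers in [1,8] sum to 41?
Coefficient of x^41 in (x + x² + ... + x^8)^6. By inclusion-exclusion on dice exceeding 8: Σ_j (-1)^j C(6,j)·C(41-1-8j, 5) = C(6,0)·C(40,5) - C(6,1)·C(32,5) + C(6,2)·C(24,5) - C(6,3)·C(16,5) + C(6,4)·C(8,5) = 1·658008 - 6·201376 + 15·42504 - 20·4368 + 15·56 = 792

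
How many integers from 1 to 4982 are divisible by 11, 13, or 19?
⌊4982/11⌋+⌊4982/13⌋+⌊4982/19⌋ - ⌊4982/143⌋-⌊4982/209⌋-⌊4982/247⌋ + ⌊4982/2717⌋ = 452+383+262 - 34-23-20 + 1 = 1021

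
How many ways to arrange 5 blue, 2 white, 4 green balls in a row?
11! / (5! × 2! × 4!) = 6930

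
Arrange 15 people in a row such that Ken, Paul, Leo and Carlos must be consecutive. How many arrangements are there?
Treat the 4 as one block: (15-4+1)! × 4! = 479001600 × 24 = 11496038400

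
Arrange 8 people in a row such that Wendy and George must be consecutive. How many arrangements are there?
Treat the 2 as one block: (8-2+1)! × 2! = 5040 × 2 = 10080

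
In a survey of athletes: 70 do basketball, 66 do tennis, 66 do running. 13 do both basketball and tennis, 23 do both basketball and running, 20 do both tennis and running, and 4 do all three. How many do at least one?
|A∪B∪C| = 70+66+66-13-23-20+4 = 150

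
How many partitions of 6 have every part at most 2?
Let r_j(i) = number of partitions of i into parts ≤ j, for i = 0..6. r_1(i) = 1 for all i; r_j(i) = r_{j-1}(i) + r_j(i-j). Rows j = 2..2: ≤2: 1 1 2 2 3 3 4. r_2(6) = 4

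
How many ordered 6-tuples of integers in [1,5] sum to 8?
Coefficient of x^8 in (x + x² + ... + x^5)^6. By inclusion-exclusion on dice exceeding 5: Σ_j (-1)^j C(6,j)·C(8-1-5j, 5) = C(6,0)·C(7,5) = 1·21 = 21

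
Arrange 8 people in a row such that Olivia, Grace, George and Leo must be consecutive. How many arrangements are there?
Treat the 4 as one block: (8-4+1)! × 4! = 120 × 24 = 2880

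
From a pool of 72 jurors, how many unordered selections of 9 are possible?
C(72,9) = 72!/(9!×63!) = 85113005120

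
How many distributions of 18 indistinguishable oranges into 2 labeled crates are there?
C(18+2-1, 2-1) = C(19, 1) = 19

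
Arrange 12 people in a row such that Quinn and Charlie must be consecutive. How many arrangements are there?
Treat the 2 as one block: (12-2+1)! × 2! = 39916800 × 2 = 79833600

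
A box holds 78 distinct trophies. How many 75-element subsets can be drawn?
C(78,75) = 78!/(75!×3!) = 76076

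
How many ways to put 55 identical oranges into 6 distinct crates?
C(55+6-1, 6-1) = C(60, 5) = 5461512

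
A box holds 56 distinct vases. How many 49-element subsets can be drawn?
C(56,49) = 56!/(49!×7!) = 231917400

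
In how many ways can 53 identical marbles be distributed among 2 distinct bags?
C(53+2-1, 2-1) = C(54, 1) = 54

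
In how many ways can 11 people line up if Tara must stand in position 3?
Fix one position: (11-1)! = 3628800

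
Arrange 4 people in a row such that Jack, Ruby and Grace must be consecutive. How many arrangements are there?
Treat the 3 as one block: (4-3+1)! × 3! = 2 × 6 = 12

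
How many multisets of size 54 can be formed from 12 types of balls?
C(54+12-1, 12-1) = C(65, 11) = 895068996640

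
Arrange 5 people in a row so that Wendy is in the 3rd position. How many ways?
Fix one position: (5-1)! = 24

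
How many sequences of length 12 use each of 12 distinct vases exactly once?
12! = 479001600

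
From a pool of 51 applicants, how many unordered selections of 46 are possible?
C(51,46) = 51!/(46!×5!) = 2349060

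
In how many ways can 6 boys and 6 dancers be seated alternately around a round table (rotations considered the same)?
Fix one of the boys: (6-1)! ways for the remaining boys, × 6! ways for the dancers = 120 × 720 = 86400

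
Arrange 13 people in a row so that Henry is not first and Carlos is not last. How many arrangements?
By inclusion-exclusion: 13! - 2×(13-1)! + (13-2)! = 6227020800 - 958003200 + 39916800 = 5308934400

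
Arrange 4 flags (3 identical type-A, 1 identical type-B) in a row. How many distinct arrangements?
4! / (3! × 1!) = 4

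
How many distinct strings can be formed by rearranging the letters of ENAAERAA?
8! / (1! × 4! × 1! × 2!) = 840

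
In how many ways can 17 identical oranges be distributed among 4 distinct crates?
C(17+4-1, 4-1) = C(20, 3) = 1140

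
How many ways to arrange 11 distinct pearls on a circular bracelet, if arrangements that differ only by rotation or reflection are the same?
(11-1)!/2 = 3628800/2 = 1814400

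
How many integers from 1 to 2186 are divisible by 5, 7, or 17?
⌊2186/5⌋+⌊2186/7⌋+⌊2186/17⌋ - ⌊2186/35⌋-⌊2186/85⌋-⌊2186/119⌋ + ⌊2186/595⌋ = 437+312+128 - 62-25-18 + 3 = 775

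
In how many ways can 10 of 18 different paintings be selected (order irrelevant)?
C(18,10) = 18!/(10!×8!) = 43758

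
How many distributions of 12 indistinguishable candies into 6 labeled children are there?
C(12+6-1, 6-1) = C(17, 5) = 6188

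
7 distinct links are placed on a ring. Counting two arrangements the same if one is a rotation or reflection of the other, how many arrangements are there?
(7-1)!/2 = 720/2 = 360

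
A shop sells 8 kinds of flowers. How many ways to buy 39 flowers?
C(39+8-1, 8-1) = C(46, 7) = 53524680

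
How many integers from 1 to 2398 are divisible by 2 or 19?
⌊2398/2⌋ + ⌊2398/19⌋ - ⌊2398/38⌋ = 1199 + 126 - 63 = 1262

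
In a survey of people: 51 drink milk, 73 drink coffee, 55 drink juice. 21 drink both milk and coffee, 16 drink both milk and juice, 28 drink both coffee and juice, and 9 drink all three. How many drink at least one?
|A∪B∪C| = 51+73+55-21-16-28+9 = 123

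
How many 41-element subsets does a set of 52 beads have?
C(52,41) = 52!/(41!×11!) = 60403728840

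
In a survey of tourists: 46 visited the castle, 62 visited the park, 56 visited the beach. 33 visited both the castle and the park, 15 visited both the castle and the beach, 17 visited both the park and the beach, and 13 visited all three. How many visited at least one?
|A∪B∪C| = 46+62+56-33-15-17+13 = 112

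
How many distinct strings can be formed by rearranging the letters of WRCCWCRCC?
9! / (2! × 2! × 5!) = 756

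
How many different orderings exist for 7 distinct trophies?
7! = 5040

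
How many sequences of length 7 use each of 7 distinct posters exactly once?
7! = 5040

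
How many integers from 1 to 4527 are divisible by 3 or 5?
⌊4527/3⌋ + ⌊4527/5⌋ - ⌊4527/15⌋ = 1509 + 905 - 301 = 2113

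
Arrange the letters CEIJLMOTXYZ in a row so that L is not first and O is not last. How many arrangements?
By inclusion-exclusion: 11! - 2×(11-1)! + (11-2)! = 39916800 - 7257600 + 362880 = 33022080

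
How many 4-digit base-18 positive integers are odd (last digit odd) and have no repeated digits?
Last∈{1,3,5,7,9,11,13,15,17}. Last=0: 0. Last nonzero: 9×16×P(16,2) = 34560. Total = 34560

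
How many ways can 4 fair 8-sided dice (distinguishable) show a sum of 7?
Coefficient of x^7 in (x + x² + ... + x^8)^4. By inclusion-exclusion on dice exceeding 8: Σ_j (-1)^j C(4,j)·C(7-1-8j, 3) = C(4,0)·C(6,3) = 1·20 = 20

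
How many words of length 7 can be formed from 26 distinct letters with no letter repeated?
P(26,7) = 26!/(26-7)! = 3315312000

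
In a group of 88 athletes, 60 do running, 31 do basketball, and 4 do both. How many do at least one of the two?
|A∪B| = |A| + |B| - |A∩B| = 60 + 31 - 4 = 87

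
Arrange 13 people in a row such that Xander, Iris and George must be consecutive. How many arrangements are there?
Treat the 3 as one block: (13-3+1)! × 3! = 39916800 × 6 = 239500800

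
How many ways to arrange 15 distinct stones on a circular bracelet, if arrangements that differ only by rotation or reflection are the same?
(15-1)!/2 = 87178291200/2 = 43589145600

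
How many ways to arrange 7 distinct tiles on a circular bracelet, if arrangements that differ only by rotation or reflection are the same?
(7-1)!/2 = 720/2 = 360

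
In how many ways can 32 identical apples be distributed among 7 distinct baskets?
C(32+7-1, 7-1) = C(38, 6) = 2760681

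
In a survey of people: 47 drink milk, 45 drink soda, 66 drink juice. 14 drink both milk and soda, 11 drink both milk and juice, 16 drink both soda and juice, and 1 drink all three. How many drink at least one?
|A∪B∪C| = 47+45+66-14-11-16+1 = 118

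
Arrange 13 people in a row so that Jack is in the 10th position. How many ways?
Fix one position: (13-1)! = 479001600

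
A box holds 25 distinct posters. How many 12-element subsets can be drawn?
C(25,12) = 25!/(12!×13!) = 5200300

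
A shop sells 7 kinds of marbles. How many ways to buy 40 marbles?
C(40+7-1, 7-1) = C(46, 6) = 9366819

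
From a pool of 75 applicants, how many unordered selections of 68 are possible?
C(75,68) = 75!/(68!×7!) = 1984829850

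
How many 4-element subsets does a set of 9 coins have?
C(9,4) = 9!/(4!×5!) = 126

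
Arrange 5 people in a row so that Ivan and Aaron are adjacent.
Treat as block: (5-1)! × 2! = 24 × 2 = 48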